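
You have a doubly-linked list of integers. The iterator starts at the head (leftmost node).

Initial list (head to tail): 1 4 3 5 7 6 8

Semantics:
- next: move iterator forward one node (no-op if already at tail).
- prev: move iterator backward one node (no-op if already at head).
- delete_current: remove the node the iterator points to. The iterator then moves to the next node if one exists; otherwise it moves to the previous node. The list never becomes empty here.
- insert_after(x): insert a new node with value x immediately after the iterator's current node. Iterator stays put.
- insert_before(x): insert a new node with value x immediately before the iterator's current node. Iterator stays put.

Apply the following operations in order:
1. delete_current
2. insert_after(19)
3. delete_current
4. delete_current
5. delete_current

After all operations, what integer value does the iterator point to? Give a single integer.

Answer: 5

Derivation:
After 1 (delete_current): list=[4, 3, 5, 7, 6, 8] cursor@4
After 2 (insert_after(19)): list=[4, 19, 3, 5, 7, 6, 8] cursor@4
After 3 (delete_current): list=[19, 3, 5, 7, 6, 8] cursor@19
After 4 (delete_current): list=[3, 5, 7, 6, 8] cursor@3
After 5 (delete_current): list=[5, 7, 6, 8] cursor@5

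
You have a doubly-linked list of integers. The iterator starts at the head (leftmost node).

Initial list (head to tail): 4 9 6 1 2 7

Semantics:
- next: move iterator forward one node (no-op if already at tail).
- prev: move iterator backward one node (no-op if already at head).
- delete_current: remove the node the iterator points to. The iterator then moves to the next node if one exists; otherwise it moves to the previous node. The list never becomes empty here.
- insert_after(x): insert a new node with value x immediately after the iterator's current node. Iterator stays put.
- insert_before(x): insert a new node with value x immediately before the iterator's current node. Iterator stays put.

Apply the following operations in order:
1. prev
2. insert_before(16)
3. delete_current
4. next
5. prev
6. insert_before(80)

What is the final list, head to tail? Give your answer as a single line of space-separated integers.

Answer: 16 80 9 6 1 2 7

Derivation:
After 1 (prev): list=[4, 9, 6, 1, 2, 7] cursor@4
After 2 (insert_before(16)): list=[16, 4, 9, 6, 1, 2, 7] cursor@4
After 3 (delete_current): list=[16, 9, 6, 1, 2, 7] cursor@9
After 4 (next): list=[16, 9, 6, 1, 2, 7] cursor@6
After 5 (prev): list=[16, 9, 6, 1, 2, 7] cursor@9
After 6 (insert_before(80)): list=[16, 80, 9, 6, 1, 2, 7] cursor@9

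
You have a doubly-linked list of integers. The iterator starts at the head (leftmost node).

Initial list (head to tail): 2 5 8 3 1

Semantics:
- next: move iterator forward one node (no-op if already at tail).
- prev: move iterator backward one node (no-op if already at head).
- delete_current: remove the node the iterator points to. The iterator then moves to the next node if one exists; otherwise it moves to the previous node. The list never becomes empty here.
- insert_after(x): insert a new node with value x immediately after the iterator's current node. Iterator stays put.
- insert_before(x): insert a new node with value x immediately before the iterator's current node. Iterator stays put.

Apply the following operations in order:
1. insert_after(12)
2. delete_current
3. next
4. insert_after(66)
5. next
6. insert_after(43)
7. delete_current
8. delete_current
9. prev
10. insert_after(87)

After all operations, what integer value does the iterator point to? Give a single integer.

Answer: 5

Derivation:
After 1 (insert_after(12)): list=[2, 12, 5, 8, 3, 1] cursor@2
After 2 (delete_current): list=[12, 5, 8, 3, 1] cursor@12
After 3 (next): list=[12, 5, 8, 3, 1] cursor@5
After 4 (insert_after(66)): list=[12, 5, 66, 8, 3, 1] cursor@5
After 5 (next): list=[12, 5, 66, 8, 3, 1] cursor@66
After 6 (insert_after(43)): list=[12, 5, 66, 43, 8, 3, 1] cursor@66
After 7 (delete_current): list=[12, 5, 43, 8, 3, 1] cursor@43
After 8 (delete_current): list=[12, 5, 8, 3, 1] cursor@8
After 9 (prev): list=[12, 5, 8, 3, 1] cursor@5
After 10 (insert_after(87)): list=[12, 5, 87, 8, 3, 1] cursor@5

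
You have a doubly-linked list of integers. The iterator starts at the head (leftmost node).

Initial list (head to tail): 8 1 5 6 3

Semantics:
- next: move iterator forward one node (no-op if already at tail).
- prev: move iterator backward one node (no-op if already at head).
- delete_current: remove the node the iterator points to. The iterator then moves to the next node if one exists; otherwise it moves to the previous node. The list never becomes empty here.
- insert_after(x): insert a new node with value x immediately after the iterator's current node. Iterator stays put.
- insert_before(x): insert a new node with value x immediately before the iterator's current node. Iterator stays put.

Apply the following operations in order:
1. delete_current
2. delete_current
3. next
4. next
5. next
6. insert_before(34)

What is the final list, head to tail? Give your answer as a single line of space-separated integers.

After 1 (delete_current): list=[1, 5, 6, 3] cursor@1
After 2 (delete_current): list=[5, 6, 3] cursor@5
After 3 (next): list=[5, 6, 3] cursor@6
After 4 (next): list=[5, 6, 3] cursor@3
After 5 (next): list=[5, 6, 3] cursor@3
After 6 (insert_before(34)): list=[5, 6, 34, 3] cursor@3

Answer: 5 6 34 3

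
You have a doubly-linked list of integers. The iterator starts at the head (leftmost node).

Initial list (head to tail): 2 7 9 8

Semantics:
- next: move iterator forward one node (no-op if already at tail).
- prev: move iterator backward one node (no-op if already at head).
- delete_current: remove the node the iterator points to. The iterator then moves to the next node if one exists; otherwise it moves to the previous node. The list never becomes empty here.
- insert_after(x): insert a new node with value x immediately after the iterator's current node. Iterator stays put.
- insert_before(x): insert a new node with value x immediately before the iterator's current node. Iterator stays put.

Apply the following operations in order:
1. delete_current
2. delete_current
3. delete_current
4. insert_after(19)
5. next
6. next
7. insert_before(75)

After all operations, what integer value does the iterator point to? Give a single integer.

Answer: 19

Derivation:
After 1 (delete_current): list=[7, 9, 8] cursor@7
After 2 (delete_current): list=[9, 8] cursor@9
After 3 (delete_current): list=[8] cursor@8
After 4 (insert_after(19)): list=[8, 19] cursor@8
After 5 (next): list=[8, 19] cursor@19
After 6 (next): list=[8, 19] cursor@19
After 7 (insert_before(75)): list=[8, 75, 19] cursor@19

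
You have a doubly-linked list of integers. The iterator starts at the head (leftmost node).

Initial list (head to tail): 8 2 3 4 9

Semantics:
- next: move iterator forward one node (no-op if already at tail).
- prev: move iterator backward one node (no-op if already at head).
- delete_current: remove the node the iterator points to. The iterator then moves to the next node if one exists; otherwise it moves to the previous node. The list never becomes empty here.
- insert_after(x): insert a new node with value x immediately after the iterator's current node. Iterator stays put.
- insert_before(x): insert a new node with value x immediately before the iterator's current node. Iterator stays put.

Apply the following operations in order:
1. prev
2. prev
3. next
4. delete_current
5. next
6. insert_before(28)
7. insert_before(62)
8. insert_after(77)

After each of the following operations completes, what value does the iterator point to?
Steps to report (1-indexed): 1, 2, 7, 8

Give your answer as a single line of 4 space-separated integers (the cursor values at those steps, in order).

Answer: 8 8 4 4

Derivation:
After 1 (prev): list=[8, 2, 3, 4, 9] cursor@8
After 2 (prev): list=[8, 2, 3, 4, 9] cursor@8
After 3 (next): list=[8, 2, 3, 4, 9] cursor@2
After 4 (delete_current): list=[8, 3, 4, 9] cursor@3
After 5 (next): list=[8, 3, 4, 9] cursor@4
After 6 (insert_before(28)): list=[8, 3, 28, 4, 9] cursor@4
After 7 (insert_before(62)): list=[8, 3, 28, 62, 4, 9] cursor@4
After 8 (insert_after(77)): list=[8, 3, 28, 62, 4, 77, 9] cursor@4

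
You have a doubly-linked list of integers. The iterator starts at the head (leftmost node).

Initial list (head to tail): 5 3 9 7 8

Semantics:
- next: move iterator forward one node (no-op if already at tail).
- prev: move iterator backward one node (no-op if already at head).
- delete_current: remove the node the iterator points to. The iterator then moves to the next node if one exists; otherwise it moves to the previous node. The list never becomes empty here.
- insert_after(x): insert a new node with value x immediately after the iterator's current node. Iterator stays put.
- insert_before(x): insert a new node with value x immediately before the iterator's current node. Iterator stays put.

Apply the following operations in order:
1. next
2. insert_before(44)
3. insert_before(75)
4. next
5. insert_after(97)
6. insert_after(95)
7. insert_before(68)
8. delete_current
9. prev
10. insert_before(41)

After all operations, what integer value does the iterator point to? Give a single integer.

After 1 (next): list=[5, 3, 9, 7, 8] cursor@3
After 2 (insert_before(44)): list=[5, 44, 3, 9, 7, 8] cursor@3
After 3 (insert_before(75)): list=[5, 44, 75, 3, 9, 7, 8] cursor@3
After 4 (next): list=[5, 44, 75, 3, 9, 7, 8] cursor@9
After 5 (insert_after(97)): list=[5, 44, 75, 3, 9, 97, 7, 8] cursor@9
After 6 (insert_after(95)): list=[5, 44, 75, 3, 9, 95, 97, 7, 8] cursor@9
After 7 (insert_before(68)): list=[5, 44, 75, 3, 68, 9, 95, 97, 7, 8] cursor@9
After 8 (delete_current): list=[5, 44, 75, 3, 68, 95, 97, 7, 8] cursor@95
After 9 (prev): list=[5, 44, 75, 3, 68, 95, 97, 7, 8] cursor@68
After 10 (insert_before(41)): list=[5, 44, 75, 3, 41, 68, 95, 97, 7, 8] cursor@68

Answer: 68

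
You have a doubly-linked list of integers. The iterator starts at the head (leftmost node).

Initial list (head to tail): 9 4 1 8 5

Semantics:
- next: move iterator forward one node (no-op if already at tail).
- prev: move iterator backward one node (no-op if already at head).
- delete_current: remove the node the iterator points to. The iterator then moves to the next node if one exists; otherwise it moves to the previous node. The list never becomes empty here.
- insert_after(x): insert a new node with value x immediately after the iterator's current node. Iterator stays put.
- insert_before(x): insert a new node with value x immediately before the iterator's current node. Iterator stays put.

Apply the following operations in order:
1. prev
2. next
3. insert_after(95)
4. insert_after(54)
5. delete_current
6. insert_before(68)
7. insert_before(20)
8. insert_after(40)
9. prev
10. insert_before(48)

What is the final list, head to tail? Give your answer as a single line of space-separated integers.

After 1 (prev): list=[9, 4, 1, 8, 5] cursor@9
After 2 (next): list=[9, 4, 1, 8, 5] cursor@4
After 3 (insert_after(95)): list=[9, 4, 95, 1, 8, 5] cursor@4
After 4 (insert_after(54)): list=[9, 4, 54, 95, 1, 8, 5] cursor@4
After 5 (delete_current): list=[9, 54, 95, 1, 8, 5] cursor@54
After 6 (insert_before(68)): list=[9, 68, 54, 95, 1, 8, 5] cursor@54
After 7 (insert_before(20)): list=[9, 68, 20, 54, 95, 1, 8, 5] cursor@54
After 8 (insert_after(40)): list=[9, 68, 20, 54, 40, 95, 1, 8, 5] cursor@54
After 9 (prev): list=[9, 68, 20, 54, 40, 95, 1, 8, 5] cursor@20
After 10 (insert_before(48)): list=[9, 68, 48, 20, 54, 40, 95, 1, 8, 5] cursor@20

Answer: 9 68 48 20 54 40 95 1 8 5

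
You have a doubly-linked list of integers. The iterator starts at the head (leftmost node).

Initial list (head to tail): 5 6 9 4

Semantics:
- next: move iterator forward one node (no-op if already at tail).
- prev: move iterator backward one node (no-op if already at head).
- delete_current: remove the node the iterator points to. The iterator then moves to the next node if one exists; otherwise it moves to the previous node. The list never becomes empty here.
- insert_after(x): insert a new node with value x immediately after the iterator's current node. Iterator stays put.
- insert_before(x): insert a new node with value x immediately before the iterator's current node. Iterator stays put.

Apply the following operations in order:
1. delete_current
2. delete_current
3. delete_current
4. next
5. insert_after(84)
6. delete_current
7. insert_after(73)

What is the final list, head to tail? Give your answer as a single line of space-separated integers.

After 1 (delete_current): list=[6, 9, 4] cursor@6
After 2 (delete_current): list=[9, 4] cursor@9
After 3 (delete_current): list=[4] cursor@4
After 4 (next): list=[4] cursor@4
After 5 (insert_after(84)): list=[4, 84] cursor@4
After 6 (delete_current): list=[84] cursor@84
After 7 (insert_after(73)): list=[84, 73] cursor@84

Answer: 84 73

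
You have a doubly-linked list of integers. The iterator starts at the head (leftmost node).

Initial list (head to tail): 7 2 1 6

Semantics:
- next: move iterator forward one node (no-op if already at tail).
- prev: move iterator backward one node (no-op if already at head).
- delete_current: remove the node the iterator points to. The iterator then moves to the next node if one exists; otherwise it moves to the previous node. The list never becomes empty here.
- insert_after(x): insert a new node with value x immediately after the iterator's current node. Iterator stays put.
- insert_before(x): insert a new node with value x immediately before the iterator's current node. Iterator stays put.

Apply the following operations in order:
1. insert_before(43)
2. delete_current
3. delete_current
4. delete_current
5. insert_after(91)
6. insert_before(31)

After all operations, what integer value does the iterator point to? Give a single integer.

Answer: 6

Derivation:
After 1 (insert_before(43)): list=[43, 7, 2, 1, 6] cursor@7
After 2 (delete_current): list=[43, 2, 1, 6] cursor@2
After 3 (delete_current): list=[43, 1, 6] cursor@1
After 4 (delete_current): list=[43, 6] cursor@6
After 5 (insert_after(91)): list=[43, 6, 91] cursor@6
After 6 (insert_before(31)): list=[43, 31, 6, 91] cursor@6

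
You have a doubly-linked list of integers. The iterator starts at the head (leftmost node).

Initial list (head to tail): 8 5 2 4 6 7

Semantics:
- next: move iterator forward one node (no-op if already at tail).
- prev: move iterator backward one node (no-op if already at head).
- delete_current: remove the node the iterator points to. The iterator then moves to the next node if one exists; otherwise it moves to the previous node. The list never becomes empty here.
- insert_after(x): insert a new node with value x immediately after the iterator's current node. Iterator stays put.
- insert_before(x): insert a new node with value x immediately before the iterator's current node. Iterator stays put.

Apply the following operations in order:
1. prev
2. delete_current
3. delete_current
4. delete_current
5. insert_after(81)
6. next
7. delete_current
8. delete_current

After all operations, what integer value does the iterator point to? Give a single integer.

Answer: 7

Derivation:
After 1 (prev): list=[8, 5, 2, 4, 6, 7] cursor@8
After 2 (delete_current): list=[5, 2, 4, 6, 7] cursor@5
After 3 (delete_current): list=[2, 4, 6, 7] cursor@2
After 4 (delete_current): list=[4, 6, 7] cursor@4
After 5 (insert_after(81)): list=[4, 81, 6, 7] cursor@4
After 6 (next): list=[4, 81, 6, 7] cursor@81
After 7 (delete_current): list=[4, 6, 7] cursor@6
After 8 (delete_current): list=[4, 7] cursor@7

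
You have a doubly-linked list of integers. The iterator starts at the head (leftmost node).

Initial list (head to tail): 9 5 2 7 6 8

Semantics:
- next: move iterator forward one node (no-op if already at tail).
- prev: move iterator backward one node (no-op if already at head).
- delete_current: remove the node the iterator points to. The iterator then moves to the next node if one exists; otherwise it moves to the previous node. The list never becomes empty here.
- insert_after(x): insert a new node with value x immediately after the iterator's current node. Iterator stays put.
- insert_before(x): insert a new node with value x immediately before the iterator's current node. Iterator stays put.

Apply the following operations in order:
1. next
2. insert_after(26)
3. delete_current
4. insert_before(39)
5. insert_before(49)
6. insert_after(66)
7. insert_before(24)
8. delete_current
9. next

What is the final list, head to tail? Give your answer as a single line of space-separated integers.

After 1 (next): list=[9, 5, 2, 7, 6, 8] cursor@5
After 2 (insert_after(26)): list=[9, 5, 26, 2, 7, 6, 8] cursor@5
After 3 (delete_current): list=[9, 26, 2, 7, 6, 8] cursor@26
After 4 (insert_before(39)): list=[9, 39, 26, 2, 7, 6, 8] cursor@26
After 5 (insert_before(49)): list=[9, 39, 49, 26, 2, 7, 6, 8] cursor@26
After 6 (insert_after(66)): list=[9, 39, 49, 26, 66, 2, 7, 6, 8] cursor@26
After 7 (insert_before(24)): list=[9, 39, 49, 24, 26, 66, 2, 7, 6, 8] cursor@26
After 8 (delete_current): list=[9, 39, 49, 24, 66, 2, 7, 6, 8] cursor@66
After 9 (next): list=[9, 39, 49, 24, 66, 2, 7, 6, 8] cursor@2

Answer: 9 39 49 24 66 2 7 6 8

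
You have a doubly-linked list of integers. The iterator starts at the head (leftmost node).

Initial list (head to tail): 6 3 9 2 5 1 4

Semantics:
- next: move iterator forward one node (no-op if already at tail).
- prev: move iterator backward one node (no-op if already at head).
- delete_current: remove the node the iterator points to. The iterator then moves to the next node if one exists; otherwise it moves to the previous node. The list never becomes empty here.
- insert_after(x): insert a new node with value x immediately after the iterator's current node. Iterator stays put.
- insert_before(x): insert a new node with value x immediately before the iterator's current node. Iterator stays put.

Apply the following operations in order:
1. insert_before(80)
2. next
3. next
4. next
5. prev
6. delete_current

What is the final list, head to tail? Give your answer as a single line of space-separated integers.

Answer: 80 6 3 2 5 1 4

Derivation:
After 1 (insert_before(80)): list=[80, 6, 3, 9, 2, 5, 1, 4] cursor@6
After 2 (next): list=[80, 6, 3, 9, 2, 5, 1, 4] cursor@3
After 3 (next): list=[80, 6, 3, 9, 2, 5, 1, 4] cursor@9
After 4 (next): list=[80, 6, 3, 9, 2, 5, 1, 4] cursor@2
After 5 (prev): list=[80, 6, 3, 9, 2, 5, 1, 4] cursor@9
After 6 (delete_current): list=[80, 6, 3, 2, 5, 1, 4] cursor@2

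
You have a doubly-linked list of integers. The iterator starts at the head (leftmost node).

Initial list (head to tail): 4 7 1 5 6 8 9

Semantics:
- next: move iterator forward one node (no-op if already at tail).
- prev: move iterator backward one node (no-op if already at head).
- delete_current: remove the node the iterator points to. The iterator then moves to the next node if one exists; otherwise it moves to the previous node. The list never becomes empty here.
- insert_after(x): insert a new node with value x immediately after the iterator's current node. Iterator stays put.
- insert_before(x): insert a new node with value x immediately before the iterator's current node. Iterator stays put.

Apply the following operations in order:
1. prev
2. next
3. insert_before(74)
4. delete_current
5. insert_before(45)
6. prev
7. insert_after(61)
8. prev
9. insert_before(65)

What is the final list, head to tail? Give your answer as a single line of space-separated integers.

Answer: 4 65 74 45 61 1 5 6 8 9

Derivation:
After 1 (prev): list=[4, 7, 1, 5, 6, 8, 9] cursor@4
After 2 (next): list=[4, 7, 1, 5, 6, 8, 9] cursor@7
After 3 (insert_before(74)): list=[4, 74, 7, 1, 5, 6, 8, 9] cursor@7
After 4 (delete_current): list=[4, 74, 1, 5, 6, 8, 9] cursor@1
After 5 (insert_before(45)): list=[4, 74, 45, 1, 5, 6, 8, 9] cursor@1
After 6 (prev): list=[4, 74, 45, 1, 5, 6, 8, 9] cursor@45
After 7 (insert_after(61)): list=[4, 74, 45, 61, 1, 5, 6, 8, 9] cursor@45
After 8 (prev): list=[4, 74, 45, 61, 1, 5, 6, 8, 9] cursor@74
After 9 (insert_before(65)): list=[4, 65, 74, 45, 61, 1, 5, 6, 8, 9] cursor@74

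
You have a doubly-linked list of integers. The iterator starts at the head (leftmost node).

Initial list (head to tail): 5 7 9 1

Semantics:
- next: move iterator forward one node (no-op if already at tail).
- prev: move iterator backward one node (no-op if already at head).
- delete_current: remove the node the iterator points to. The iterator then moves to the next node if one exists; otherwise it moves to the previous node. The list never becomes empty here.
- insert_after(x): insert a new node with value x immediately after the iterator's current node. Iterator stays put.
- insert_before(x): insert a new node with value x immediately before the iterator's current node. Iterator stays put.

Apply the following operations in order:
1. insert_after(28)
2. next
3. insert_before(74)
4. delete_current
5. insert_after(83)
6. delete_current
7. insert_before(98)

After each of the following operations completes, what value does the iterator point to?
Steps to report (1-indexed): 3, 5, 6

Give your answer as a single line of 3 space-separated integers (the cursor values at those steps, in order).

Answer: 28 7 83

Derivation:
After 1 (insert_after(28)): list=[5, 28, 7, 9, 1] cursor@5
After 2 (next): list=[5, 28, 7, 9, 1] cursor@28
After 3 (insert_before(74)): list=[5, 74, 28, 7, 9, 1] cursor@28
After 4 (delete_current): list=[5, 74, 7, 9, 1] cursor@7
After 5 (insert_after(83)): list=[5, 74, 7, 83, 9, 1] cursor@7
After 6 (delete_current): list=[5, 74, 83, 9, 1] cursor@83
After 7 (insert_before(98)): list=[5, 74, 98, 83, 9, 1] cursor@83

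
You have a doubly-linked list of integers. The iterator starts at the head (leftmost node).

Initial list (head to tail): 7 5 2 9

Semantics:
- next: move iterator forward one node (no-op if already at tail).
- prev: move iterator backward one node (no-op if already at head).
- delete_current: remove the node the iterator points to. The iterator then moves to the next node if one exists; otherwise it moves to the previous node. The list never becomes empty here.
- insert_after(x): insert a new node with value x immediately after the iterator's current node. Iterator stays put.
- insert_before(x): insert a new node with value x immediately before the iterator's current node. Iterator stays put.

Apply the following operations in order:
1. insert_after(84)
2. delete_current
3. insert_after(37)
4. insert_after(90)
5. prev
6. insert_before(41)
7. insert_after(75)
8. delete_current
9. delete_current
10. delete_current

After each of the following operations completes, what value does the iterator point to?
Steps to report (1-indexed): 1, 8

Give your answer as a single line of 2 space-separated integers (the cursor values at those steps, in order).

Answer: 7 75

Derivation:
After 1 (insert_after(84)): list=[7, 84, 5, 2, 9] cursor@7
After 2 (delete_current): list=[84, 5, 2, 9] cursor@84
After 3 (insert_after(37)): list=[84, 37, 5, 2, 9] cursor@84
After 4 (insert_after(90)): list=[84, 90, 37, 5, 2, 9] cursor@84
After 5 (prev): list=[84, 90, 37, 5, 2, 9] cursor@84
After 6 (insert_before(41)): list=[41, 84, 90, 37, 5, 2, 9] cursor@84
After 7 (insert_after(75)): list=[41, 84, 75, 90, 37, 5, 2, 9] cursor@84
After 8 (delete_current): list=[41, 75, 90, 37, 5, 2, 9] cursor@75
After 9 (delete_current): list=[41, 90, 37, 5, 2, 9] cursor@90
After 10 (delete_current): list=[41, 37, 5, 2, 9] cursor@37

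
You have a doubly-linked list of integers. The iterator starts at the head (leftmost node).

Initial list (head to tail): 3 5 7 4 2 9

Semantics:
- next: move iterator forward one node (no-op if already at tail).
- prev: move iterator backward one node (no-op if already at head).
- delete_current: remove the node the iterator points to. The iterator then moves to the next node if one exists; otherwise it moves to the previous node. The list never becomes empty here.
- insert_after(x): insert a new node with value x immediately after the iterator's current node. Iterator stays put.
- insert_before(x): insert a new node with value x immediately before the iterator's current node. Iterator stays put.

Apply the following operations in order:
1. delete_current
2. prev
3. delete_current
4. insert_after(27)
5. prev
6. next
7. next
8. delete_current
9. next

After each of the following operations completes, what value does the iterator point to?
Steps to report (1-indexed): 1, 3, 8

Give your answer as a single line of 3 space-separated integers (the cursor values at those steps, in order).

After 1 (delete_current): list=[5, 7, 4, 2, 9] cursor@5
After 2 (prev): list=[5, 7, 4, 2, 9] cursor@5
After 3 (delete_current): list=[7, 4, 2, 9] cursor@7
After 4 (insert_after(27)): list=[7, 27, 4, 2, 9] cursor@7
After 5 (prev): list=[7, 27, 4, 2, 9] cursor@7
After 6 (next): list=[7, 27, 4, 2, 9] cursor@27
After 7 (next): list=[7, 27, 4, 2, 9] cursor@4
After 8 (delete_current): list=[7, 27, 2, 9] cursor@2
After 9 (next): list=[7, 27, 2, 9] cursor@9

Answer: 5 7 2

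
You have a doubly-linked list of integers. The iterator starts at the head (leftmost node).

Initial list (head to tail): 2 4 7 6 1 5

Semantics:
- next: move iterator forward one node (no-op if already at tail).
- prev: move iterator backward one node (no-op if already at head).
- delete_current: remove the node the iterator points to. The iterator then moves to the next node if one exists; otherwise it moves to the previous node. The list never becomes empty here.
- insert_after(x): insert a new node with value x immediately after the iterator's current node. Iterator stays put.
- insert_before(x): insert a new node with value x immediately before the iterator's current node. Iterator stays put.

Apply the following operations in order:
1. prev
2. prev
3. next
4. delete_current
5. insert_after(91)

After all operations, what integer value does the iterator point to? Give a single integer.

After 1 (prev): list=[2, 4, 7, 6, 1, 5] cursor@2
After 2 (prev): list=[2, 4, 7, 6, 1, 5] cursor@2
After 3 (next): list=[2, 4, 7, 6, 1, 5] cursor@4
After 4 (delete_current): list=[2, 7, 6, 1, 5] cursor@7
After 5 (insert_after(91)): list=[2, 7, 91, 6, 1, 5] cursor@7

Answer: 7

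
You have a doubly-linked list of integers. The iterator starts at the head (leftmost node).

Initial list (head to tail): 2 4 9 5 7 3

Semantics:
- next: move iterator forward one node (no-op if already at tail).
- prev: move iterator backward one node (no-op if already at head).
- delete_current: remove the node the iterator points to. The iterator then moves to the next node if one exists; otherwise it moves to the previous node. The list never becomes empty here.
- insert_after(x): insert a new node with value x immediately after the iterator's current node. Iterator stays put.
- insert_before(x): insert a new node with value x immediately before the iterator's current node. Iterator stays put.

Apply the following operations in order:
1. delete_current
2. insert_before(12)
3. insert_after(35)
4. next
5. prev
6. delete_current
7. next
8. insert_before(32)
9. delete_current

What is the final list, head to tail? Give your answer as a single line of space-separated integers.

After 1 (delete_current): list=[4, 9, 5, 7, 3] cursor@4
After 2 (insert_before(12)): list=[12, 4, 9, 5, 7, 3] cursor@4
After 3 (insert_after(35)): list=[12, 4, 35, 9, 5, 7, 3] cursor@4
After 4 (next): list=[12, 4, 35, 9, 5, 7, 3] cursor@35
After 5 (prev): list=[12, 4, 35, 9, 5, 7, 3] cursor@4
After 6 (delete_current): list=[12, 35, 9, 5, 7, 3] cursor@35
After 7 (next): list=[12, 35, 9, 5, 7, 3] cursor@9
After 8 (insert_before(32)): list=[12, 35, 32, 9, 5, 7, 3] cursor@9
After 9 (delete_current): list=[12, 35, 32, 5, 7, 3] cursor@5

Answer: 12 35 32 5 7 3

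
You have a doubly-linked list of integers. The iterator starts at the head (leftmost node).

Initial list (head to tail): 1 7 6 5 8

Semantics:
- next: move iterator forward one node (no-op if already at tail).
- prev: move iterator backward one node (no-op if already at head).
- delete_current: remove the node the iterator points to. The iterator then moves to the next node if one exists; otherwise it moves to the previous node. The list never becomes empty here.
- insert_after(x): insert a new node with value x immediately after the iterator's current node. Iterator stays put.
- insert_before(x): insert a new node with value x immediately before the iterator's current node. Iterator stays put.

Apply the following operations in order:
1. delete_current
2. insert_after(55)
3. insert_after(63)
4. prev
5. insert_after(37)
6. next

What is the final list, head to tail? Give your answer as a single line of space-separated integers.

After 1 (delete_current): list=[7, 6, 5, 8] cursor@7
After 2 (insert_after(55)): list=[7, 55, 6, 5, 8] cursor@7
After 3 (insert_after(63)): list=[7, 63, 55, 6, 5, 8] cursor@7
After 4 (prev): list=[7, 63, 55, 6, 5, 8] cursor@7
After 5 (insert_after(37)): list=[7, 37, 63, 55, 6, 5, 8] cursor@7
After 6 (next): list=[7, 37, 63, 55, 6, 5, 8] cursor@37

Answer: 7 37 63 55 6 5 8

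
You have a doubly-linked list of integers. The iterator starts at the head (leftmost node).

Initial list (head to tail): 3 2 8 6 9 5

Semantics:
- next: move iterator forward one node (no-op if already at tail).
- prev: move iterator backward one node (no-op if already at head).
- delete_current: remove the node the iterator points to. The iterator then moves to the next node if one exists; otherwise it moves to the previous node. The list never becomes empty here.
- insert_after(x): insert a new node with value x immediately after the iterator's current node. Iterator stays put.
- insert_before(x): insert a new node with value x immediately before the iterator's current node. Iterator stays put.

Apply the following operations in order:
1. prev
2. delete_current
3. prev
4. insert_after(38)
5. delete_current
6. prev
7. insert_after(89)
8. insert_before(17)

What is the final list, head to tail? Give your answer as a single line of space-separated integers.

Answer: 17 38 89 8 6 9 5

Derivation:
After 1 (prev): list=[3, 2, 8, 6, 9, 5] cursor@3
After 2 (delete_current): list=[2, 8, 6, 9, 5] cursor@2
After 3 (prev): list=[2, 8, 6, 9, 5] cursor@2
After 4 (insert_after(38)): list=[2, 38, 8, 6, 9, 5] cursor@2
After 5 (delete_current): list=[38, 8, 6, 9, 5] cursor@38
After 6 (prev): list=[38, 8, 6, 9, 5] cursor@38
After 7 (insert_after(89)): list=[38, 89, 8, 6, 9, 5] cursor@38
After 8 (insert_before(17)): list=[17, 38, 89, 8, 6, 9, 5] cursor@38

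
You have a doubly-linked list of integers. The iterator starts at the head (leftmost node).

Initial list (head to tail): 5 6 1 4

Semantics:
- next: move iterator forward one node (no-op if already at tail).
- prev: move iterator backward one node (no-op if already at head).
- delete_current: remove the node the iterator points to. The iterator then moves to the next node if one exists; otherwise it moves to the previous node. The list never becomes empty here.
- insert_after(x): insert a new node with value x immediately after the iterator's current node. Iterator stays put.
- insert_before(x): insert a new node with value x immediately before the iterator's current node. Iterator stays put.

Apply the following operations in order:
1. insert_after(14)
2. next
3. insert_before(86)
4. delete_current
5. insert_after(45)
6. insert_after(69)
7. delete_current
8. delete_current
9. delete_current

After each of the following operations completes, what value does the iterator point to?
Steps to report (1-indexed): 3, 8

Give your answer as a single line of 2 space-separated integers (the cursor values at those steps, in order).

Answer: 14 45

Derivation:
After 1 (insert_after(14)): list=[5, 14, 6, 1, 4] cursor@5
After 2 (next): list=[5, 14, 6, 1, 4] cursor@14
After 3 (insert_before(86)): list=[5, 86, 14, 6, 1, 4] cursor@14
After 4 (delete_current): list=[5, 86, 6, 1, 4] cursor@6
After 5 (insert_after(45)): list=[5, 86, 6, 45, 1, 4] cursor@6
After 6 (insert_after(69)): list=[5, 86, 6, 69, 45, 1, 4] cursor@6
After 7 (delete_current): list=[5, 86, 69, 45, 1, 4] cursor@69
After 8 (delete_current): list=[5, 86, 45, 1, 4] cursor@45
After 9 (delete_current): list=[5, 86, 1, 4] cursor@1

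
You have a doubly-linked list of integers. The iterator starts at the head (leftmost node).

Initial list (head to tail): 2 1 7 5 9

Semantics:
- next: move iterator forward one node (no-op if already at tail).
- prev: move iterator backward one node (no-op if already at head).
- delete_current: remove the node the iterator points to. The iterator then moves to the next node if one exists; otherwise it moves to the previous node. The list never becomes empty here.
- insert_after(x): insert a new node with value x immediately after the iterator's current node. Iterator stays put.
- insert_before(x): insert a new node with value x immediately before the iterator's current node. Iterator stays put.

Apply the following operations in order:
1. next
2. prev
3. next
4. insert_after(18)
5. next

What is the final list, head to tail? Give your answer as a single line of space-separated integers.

After 1 (next): list=[2, 1, 7, 5, 9] cursor@1
After 2 (prev): list=[2, 1, 7, 5, 9] cursor@2
After 3 (next): list=[2, 1, 7, 5, 9] cursor@1
After 4 (insert_after(18)): list=[2, 1, 18, 7, 5, 9] cursor@1
After 5 (next): list=[2, 1, 18, 7, 5, 9] cursor@18

Answer: 2 1 18 7 5 9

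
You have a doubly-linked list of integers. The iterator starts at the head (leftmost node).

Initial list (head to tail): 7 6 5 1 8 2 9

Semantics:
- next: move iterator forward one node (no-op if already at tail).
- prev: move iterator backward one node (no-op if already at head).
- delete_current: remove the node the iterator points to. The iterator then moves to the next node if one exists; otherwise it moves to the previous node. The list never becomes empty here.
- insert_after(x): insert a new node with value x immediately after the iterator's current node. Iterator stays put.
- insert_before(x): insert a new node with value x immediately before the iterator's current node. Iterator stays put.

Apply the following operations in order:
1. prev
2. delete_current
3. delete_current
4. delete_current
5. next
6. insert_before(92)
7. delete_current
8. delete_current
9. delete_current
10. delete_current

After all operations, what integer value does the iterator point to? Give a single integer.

After 1 (prev): list=[7, 6, 5, 1, 8, 2, 9] cursor@7
After 2 (delete_current): list=[6, 5, 1, 8, 2, 9] cursor@6
After 3 (delete_current): list=[5, 1, 8, 2, 9] cursor@5
After 4 (delete_current): list=[1, 8, 2, 9] cursor@1
After 5 (next): list=[1, 8, 2, 9] cursor@8
After 6 (insert_before(92)): list=[1, 92, 8, 2, 9] cursor@8
After 7 (delete_current): list=[1, 92, 2, 9] cursor@2
After 8 (delete_current): list=[1, 92, 9] cursor@9
After 9 (delete_current): list=[1, 92] cursor@92
After 10 (delete_current): list=[1] cursor@1

Answer: 1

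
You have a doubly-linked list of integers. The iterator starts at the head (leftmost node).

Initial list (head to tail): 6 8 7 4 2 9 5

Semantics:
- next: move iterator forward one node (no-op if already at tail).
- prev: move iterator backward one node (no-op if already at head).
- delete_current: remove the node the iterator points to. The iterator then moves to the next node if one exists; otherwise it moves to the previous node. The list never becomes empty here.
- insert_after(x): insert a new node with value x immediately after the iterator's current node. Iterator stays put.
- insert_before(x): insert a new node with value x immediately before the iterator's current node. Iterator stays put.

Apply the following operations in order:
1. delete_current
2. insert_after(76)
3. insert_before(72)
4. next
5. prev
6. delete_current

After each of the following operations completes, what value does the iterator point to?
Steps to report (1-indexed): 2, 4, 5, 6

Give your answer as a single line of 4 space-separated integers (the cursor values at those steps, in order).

Answer: 8 76 8 76

Derivation:
After 1 (delete_current): list=[8, 7, 4, 2, 9, 5] cursor@8
After 2 (insert_after(76)): list=[8, 76, 7, 4, 2, 9, 5] cursor@8
After 3 (insert_before(72)): list=[72, 8, 76, 7, 4, 2, 9, 5] cursor@8
After 4 (next): list=[72, 8, 76, 7, 4, 2, 9, 5] cursor@76
After 5 (prev): list=[72, 8, 76, 7, 4, 2, 9, 5] cursor@8
After 6 (delete_current): list=[72, 76, 7, 4, 2, 9, 5] cursor@76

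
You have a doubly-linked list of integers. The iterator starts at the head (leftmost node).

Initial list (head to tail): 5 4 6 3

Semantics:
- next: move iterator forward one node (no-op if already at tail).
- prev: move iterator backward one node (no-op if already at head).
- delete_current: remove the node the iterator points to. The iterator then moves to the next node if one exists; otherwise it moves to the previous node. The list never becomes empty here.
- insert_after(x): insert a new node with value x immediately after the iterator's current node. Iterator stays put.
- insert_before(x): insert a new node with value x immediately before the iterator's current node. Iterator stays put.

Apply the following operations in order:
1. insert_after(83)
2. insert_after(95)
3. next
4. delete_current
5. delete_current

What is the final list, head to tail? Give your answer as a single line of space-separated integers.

After 1 (insert_after(83)): list=[5, 83, 4, 6, 3] cursor@5
After 2 (insert_after(95)): list=[5, 95, 83, 4, 6, 3] cursor@5
After 3 (next): list=[5, 95, 83, 4, 6, 3] cursor@95
After 4 (delete_current): list=[5, 83, 4, 6, 3] cursor@83
After 5 (delete_current): list=[5, 4, 6, 3] cursor@4

Answer: 5 4 6 3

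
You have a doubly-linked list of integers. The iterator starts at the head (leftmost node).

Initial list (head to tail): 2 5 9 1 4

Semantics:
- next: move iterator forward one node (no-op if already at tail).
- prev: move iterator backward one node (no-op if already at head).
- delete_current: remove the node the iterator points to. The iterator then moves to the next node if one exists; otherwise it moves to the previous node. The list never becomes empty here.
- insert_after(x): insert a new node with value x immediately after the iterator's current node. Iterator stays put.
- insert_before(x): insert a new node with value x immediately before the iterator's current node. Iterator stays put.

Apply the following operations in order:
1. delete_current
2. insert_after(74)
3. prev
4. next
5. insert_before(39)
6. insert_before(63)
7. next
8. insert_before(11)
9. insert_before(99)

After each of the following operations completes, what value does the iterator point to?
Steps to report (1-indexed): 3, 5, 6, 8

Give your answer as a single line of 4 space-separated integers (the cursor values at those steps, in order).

Answer: 5 74 74 9

Derivation:
After 1 (delete_current): list=[5, 9, 1, 4] cursor@5
After 2 (insert_after(74)): list=[5, 74, 9, 1, 4] cursor@5
After 3 (prev): list=[5, 74, 9, 1, 4] cursor@5
After 4 (next): list=[5, 74, 9, 1, 4] cursor@74
After 5 (insert_before(39)): list=[5, 39, 74, 9, 1, 4] cursor@74
After 6 (insert_before(63)): list=[5, 39, 63, 74, 9, 1, 4] cursor@74
After 7 (next): list=[5, 39, 63, 74, 9, 1, 4] cursor@9
After 8 (insert_before(11)): list=[5, 39, 63, 74, 11, 9, 1, 4] cursor@9
After 9 (insert_before(99)): list=[5, 39, 63, 74, 11, 99, 9, 1, 4] cursor@9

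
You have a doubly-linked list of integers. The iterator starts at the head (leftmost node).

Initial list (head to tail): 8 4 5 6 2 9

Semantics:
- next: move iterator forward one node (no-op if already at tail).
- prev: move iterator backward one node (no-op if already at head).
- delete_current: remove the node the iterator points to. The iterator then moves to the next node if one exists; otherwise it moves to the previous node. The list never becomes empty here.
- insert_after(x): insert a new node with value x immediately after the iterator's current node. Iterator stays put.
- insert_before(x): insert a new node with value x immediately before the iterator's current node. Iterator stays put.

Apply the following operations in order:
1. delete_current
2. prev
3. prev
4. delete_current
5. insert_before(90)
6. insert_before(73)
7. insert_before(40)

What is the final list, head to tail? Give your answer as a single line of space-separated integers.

After 1 (delete_current): list=[4, 5, 6, 2, 9] cursor@4
After 2 (prev): list=[4, 5, 6, 2, 9] cursor@4
After 3 (prev): list=[4, 5, 6, 2, 9] cursor@4
After 4 (delete_current): list=[5, 6, 2, 9] cursor@5
After 5 (insert_before(90)): list=[90, 5, 6, 2, 9] cursor@5
After 6 (insert_before(73)): list=[90, 73, 5, 6, 2, 9] cursor@5
After 7 (insert_before(40)): list=[90, 73, 40, 5, 6, 2, 9] cursor@5

Answer: 90 73 40 5 6 2 9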